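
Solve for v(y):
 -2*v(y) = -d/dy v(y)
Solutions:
 v(y) = C1*exp(2*y)


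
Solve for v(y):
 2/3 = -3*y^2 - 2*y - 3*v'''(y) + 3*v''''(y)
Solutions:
 v(y) = C1 + C2*y + C3*y^2 + C4*exp(y) - y^5/60 - y^4/9 - 13*y^3/27


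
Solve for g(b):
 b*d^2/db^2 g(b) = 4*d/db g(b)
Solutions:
 g(b) = C1 + C2*b^5


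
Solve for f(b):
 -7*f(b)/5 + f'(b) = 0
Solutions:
 f(b) = C1*exp(7*b/5)


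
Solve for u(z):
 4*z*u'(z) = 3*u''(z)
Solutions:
 u(z) = C1 + C2*erfi(sqrt(6)*z/3)


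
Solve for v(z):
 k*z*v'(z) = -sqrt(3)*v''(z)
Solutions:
 v(z) = Piecewise((-sqrt(2)*3^(1/4)*sqrt(pi)*C1*erf(sqrt(2)*3^(3/4)*sqrt(k)*z/6)/(2*sqrt(k)) - C2, (k > 0) | (k < 0)), (-C1*z - C2, True))


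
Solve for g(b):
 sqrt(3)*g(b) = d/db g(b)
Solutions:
 g(b) = C1*exp(sqrt(3)*b)


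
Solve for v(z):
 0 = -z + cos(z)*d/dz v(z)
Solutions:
 v(z) = C1 + Integral(z/cos(z), z)


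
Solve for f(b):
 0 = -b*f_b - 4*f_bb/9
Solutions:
 f(b) = C1 + C2*erf(3*sqrt(2)*b/4)


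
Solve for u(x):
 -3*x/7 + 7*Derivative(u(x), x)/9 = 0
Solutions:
 u(x) = C1 + 27*x^2/98


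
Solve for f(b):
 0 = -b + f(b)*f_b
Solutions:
 f(b) = -sqrt(C1 + b^2)
 f(b) = sqrt(C1 + b^2)


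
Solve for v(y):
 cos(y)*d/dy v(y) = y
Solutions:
 v(y) = C1 + Integral(y/cos(y), y)


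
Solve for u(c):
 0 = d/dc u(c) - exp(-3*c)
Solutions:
 u(c) = C1 - exp(-3*c)/3


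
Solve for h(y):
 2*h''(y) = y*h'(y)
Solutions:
 h(y) = C1 + C2*erfi(y/2)


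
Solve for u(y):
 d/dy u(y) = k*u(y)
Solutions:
 u(y) = C1*exp(k*y)


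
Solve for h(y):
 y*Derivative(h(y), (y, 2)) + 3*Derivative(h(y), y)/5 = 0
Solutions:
 h(y) = C1 + C2*y^(2/5)


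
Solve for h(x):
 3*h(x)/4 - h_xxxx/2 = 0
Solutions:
 h(x) = C1*exp(-2^(3/4)*3^(1/4)*x/2) + C2*exp(2^(3/4)*3^(1/4)*x/2) + C3*sin(2^(3/4)*3^(1/4)*x/2) + C4*cos(2^(3/4)*3^(1/4)*x/2)


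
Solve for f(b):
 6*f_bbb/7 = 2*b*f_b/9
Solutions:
 f(b) = C1 + Integral(C2*airyai(7^(1/3)*b/3) + C3*airybi(7^(1/3)*b/3), b)


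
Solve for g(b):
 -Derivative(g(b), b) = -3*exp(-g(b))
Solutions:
 g(b) = log(C1 + 3*b)


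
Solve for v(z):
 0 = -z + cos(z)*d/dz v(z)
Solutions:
 v(z) = C1 + Integral(z/cos(z), z)


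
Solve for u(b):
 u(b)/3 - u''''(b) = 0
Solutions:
 u(b) = C1*exp(-3^(3/4)*b/3) + C2*exp(3^(3/4)*b/3) + C3*sin(3^(3/4)*b/3) + C4*cos(3^(3/4)*b/3)


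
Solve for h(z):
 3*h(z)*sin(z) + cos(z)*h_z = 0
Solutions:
 h(z) = C1*cos(z)^3


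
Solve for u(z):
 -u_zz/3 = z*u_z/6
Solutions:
 u(z) = C1 + C2*erf(z/2)


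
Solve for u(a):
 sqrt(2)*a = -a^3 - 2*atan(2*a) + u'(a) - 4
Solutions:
 u(a) = C1 + a^4/4 + sqrt(2)*a^2/2 + 2*a*atan(2*a) + 4*a - log(4*a^2 + 1)/2


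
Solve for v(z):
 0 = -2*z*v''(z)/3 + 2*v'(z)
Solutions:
 v(z) = C1 + C2*z^4


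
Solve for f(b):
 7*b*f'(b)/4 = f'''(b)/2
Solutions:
 f(b) = C1 + Integral(C2*airyai(2^(2/3)*7^(1/3)*b/2) + C3*airybi(2^(2/3)*7^(1/3)*b/2), b)


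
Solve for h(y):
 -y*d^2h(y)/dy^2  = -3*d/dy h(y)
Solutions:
 h(y) = C1 + C2*y^4


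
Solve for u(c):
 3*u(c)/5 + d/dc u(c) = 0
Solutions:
 u(c) = C1*exp(-3*c/5)


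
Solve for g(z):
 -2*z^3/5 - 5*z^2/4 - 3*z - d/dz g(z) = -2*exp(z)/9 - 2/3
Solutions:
 g(z) = C1 - z^4/10 - 5*z^3/12 - 3*z^2/2 + 2*z/3 + 2*exp(z)/9


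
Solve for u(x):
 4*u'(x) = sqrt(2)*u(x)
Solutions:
 u(x) = C1*exp(sqrt(2)*x/4)


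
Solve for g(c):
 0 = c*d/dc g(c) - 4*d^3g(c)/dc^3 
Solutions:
 g(c) = C1 + Integral(C2*airyai(2^(1/3)*c/2) + C3*airybi(2^(1/3)*c/2), c)


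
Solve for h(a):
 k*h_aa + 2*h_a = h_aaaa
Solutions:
 h(a) = C1 + C2*exp(a*(k/(3*(sqrt(1 - k^3/27) + 1)^(1/3)) + (sqrt(1 - k^3/27) + 1)^(1/3))) + C3*exp(a*(4*k/((-1 + sqrt(3)*I)*(sqrt(1 - k^3/27) + 1)^(1/3)) - 3*(sqrt(1 - k^3/27) + 1)^(1/3) + 3*sqrt(3)*I*(sqrt(1 - k^3/27) + 1)^(1/3))/6) + C4*exp(-a*(4*k/((1 + sqrt(3)*I)*(sqrt(1 - k^3/27) + 1)^(1/3)) + 3*(sqrt(1 - k^3/27) + 1)^(1/3) + 3*sqrt(3)*I*(sqrt(1 - k^3/27) + 1)^(1/3))/6)


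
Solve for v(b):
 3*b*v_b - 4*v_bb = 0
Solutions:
 v(b) = C1 + C2*erfi(sqrt(6)*b/4)


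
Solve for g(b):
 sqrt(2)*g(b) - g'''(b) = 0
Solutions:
 g(b) = C3*exp(2^(1/6)*b) + (C1*sin(2^(1/6)*sqrt(3)*b/2) + C2*cos(2^(1/6)*sqrt(3)*b/2))*exp(-2^(1/6)*b/2)


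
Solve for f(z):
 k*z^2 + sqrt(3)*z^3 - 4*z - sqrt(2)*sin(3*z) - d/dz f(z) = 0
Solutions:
 f(z) = C1 + k*z^3/3 + sqrt(3)*z^4/4 - 2*z^2 + sqrt(2)*cos(3*z)/3


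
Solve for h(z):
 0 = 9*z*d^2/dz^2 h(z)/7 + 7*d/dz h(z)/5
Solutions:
 h(z) = C1 + C2/z^(4/45)


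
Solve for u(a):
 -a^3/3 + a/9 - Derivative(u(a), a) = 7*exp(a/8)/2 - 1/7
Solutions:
 u(a) = C1 - a^4/12 + a^2/18 + a/7 - 28*exp(a/8)


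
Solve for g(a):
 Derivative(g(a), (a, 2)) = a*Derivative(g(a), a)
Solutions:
 g(a) = C1 + C2*erfi(sqrt(2)*a/2)


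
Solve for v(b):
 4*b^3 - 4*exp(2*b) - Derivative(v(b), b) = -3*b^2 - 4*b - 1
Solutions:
 v(b) = C1 + b^4 + b^3 + 2*b^2 + b - 2*exp(2*b)


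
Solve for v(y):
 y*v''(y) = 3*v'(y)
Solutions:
 v(y) = C1 + C2*y^4


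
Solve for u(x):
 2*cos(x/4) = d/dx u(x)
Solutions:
 u(x) = C1 + 8*sin(x/4)


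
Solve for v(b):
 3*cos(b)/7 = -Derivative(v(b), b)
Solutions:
 v(b) = C1 - 3*sin(b)/7


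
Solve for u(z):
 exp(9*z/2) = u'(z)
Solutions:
 u(z) = C1 + 2*exp(9*z/2)/9


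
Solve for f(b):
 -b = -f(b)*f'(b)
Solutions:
 f(b) = -sqrt(C1 + b^2)
 f(b) = sqrt(C1 + b^2)


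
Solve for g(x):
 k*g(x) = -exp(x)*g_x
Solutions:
 g(x) = C1*exp(k*exp(-x))


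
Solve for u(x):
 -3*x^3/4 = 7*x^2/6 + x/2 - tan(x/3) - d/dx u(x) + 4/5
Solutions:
 u(x) = C1 + 3*x^4/16 + 7*x^3/18 + x^2/4 + 4*x/5 + 3*log(cos(x/3))


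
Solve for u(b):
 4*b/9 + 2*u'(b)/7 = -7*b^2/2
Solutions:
 u(b) = C1 - 49*b^3/12 - 7*b^2/9


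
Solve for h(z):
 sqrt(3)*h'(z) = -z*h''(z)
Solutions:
 h(z) = C1 + C2*z^(1 - sqrt(3))


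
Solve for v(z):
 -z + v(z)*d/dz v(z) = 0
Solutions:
 v(z) = -sqrt(C1 + z^2)
 v(z) = sqrt(C1 + z^2)


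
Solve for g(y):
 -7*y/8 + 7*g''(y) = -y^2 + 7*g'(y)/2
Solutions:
 g(y) = C1 + C2*exp(y/2) + 2*y^3/21 + 25*y^2/56 + 25*y/14


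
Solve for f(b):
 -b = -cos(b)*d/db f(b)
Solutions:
 f(b) = C1 + Integral(b/cos(b), b)


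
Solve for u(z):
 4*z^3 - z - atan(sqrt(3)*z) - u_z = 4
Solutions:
 u(z) = C1 + z^4 - z^2/2 - z*atan(sqrt(3)*z) - 4*z + sqrt(3)*log(3*z^2 + 1)/6


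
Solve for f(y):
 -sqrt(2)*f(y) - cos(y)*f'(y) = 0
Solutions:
 f(y) = C1*(sin(y) - 1)^(sqrt(2)/2)/(sin(y) + 1)^(sqrt(2)/2)


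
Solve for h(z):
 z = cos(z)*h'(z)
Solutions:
 h(z) = C1 + Integral(z/cos(z), z)


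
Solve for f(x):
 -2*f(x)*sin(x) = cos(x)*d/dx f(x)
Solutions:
 f(x) = C1*cos(x)^2


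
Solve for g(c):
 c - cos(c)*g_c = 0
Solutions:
 g(c) = C1 + Integral(c/cos(c), c)


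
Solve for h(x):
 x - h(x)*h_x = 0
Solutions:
 h(x) = -sqrt(C1 + x^2)
 h(x) = sqrt(C1 + x^2)


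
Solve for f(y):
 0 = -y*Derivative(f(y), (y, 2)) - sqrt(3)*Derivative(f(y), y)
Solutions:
 f(y) = C1 + C2*y^(1 - sqrt(3))


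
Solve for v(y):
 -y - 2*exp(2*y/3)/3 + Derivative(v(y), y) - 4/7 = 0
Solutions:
 v(y) = C1 + y^2/2 + 4*y/7 + exp(2*y/3)


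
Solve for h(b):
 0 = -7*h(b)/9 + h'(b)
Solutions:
 h(b) = C1*exp(7*b/9)


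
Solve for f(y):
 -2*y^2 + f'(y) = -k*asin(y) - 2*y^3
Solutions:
 f(y) = C1 - k*(y*asin(y) + sqrt(1 - y^2)) - y^4/2 + 2*y^3/3


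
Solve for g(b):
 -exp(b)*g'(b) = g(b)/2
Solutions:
 g(b) = C1*exp(exp(-b)/2)


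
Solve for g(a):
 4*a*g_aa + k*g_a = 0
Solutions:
 g(a) = C1 + a^(1 - re(k)/4)*(C2*sin(log(a)*Abs(im(k))/4) + C3*cos(log(a)*im(k)/4))


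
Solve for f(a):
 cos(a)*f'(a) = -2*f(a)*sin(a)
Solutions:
 f(a) = C1*cos(a)^2


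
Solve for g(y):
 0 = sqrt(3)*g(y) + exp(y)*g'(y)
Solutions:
 g(y) = C1*exp(sqrt(3)*exp(-y))


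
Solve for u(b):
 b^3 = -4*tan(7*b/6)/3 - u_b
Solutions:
 u(b) = C1 - b^4/4 + 8*log(cos(7*b/6))/7


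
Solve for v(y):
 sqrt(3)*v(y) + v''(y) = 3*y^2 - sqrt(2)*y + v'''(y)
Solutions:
 v(y) = C1*exp(y*(-2^(2/3)*(2 + 27*sqrt(3) + sqrt(-4 + (2 + 27*sqrt(3))^2))^(1/3) - 2*2^(1/3)/(2 + 27*sqrt(3) + sqrt(-4 + (2 + 27*sqrt(3))^2))^(1/3) + 4)/12)*sin(2^(1/3)*sqrt(3)*y*(-2^(1/3)*(2 + 27*sqrt(3) + sqrt(-4 + 729*(-sqrt(3) - 2/27)^2))^(1/3) + 2/(2 + 27*sqrt(3) + sqrt(-4 + 729*(-sqrt(3) - 2/27)^2))^(1/3))/12) + C2*exp(y*(-2^(2/3)*(2 + 27*sqrt(3) + sqrt(-4 + (2 + 27*sqrt(3))^2))^(1/3) - 2*2^(1/3)/(2 + 27*sqrt(3) + sqrt(-4 + (2 + 27*sqrt(3))^2))^(1/3) + 4)/12)*cos(2^(1/3)*sqrt(3)*y*(-2^(1/3)*(2 + 27*sqrt(3) + sqrt(-4 + 729*(-sqrt(3) - 2/27)^2))^(1/3) + 2/(2 + 27*sqrt(3) + sqrt(-4 + 729*(-sqrt(3) - 2/27)^2))^(1/3))/12) + C3*exp(y*(2*2^(1/3)/(2 + 27*sqrt(3) + sqrt(-4 + (2 + 27*sqrt(3))^2))^(1/3) + 2 + 2^(2/3)*(2 + 27*sqrt(3) + sqrt(-4 + (2 + 27*sqrt(3))^2))^(1/3))/6) + sqrt(3)*y^2 - sqrt(6)*y/3 - 2


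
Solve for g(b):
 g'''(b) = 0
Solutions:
 g(b) = C1 + C2*b + C3*b^2


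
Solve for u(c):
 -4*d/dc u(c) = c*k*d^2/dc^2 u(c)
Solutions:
 u(c) = C1 + c^(((re(k) - 4)*re(k) + im(k)^2)/(re(k)^2 + im(k)^2))*(C2*sin(4*log(c)*Abs(im(k))/(re(k)^2 + im(k)^2)) + C3*cos(4*log(c)*im(k)/(re(k)^2 + im(k)^2)))


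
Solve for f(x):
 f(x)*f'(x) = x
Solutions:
 f(x) = -sqrt(C1 + x^2)
 f(x) = sqrt(C1 + x^2)


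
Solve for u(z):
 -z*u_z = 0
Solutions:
 u(z) = C1


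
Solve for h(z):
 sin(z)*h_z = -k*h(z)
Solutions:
 h(z) = C1*exp(k*(-log(cos(z) - 1) + log(cos(z) + 1))/2)


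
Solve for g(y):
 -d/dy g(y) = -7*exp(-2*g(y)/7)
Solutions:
 g(y) = 7*log(-sqrt(C1 + 7*y)) - 7*log(7) + 7*log(14)/2
 g(y) = 7*log(C1 + 7*y)/2 - 7*log(7) + 7*log(14)/2


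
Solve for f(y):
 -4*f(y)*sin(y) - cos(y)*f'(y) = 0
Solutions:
 f(y) = C1*cos(y)^4


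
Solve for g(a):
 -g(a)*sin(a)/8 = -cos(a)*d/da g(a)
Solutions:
 g(a) = C1/cos(a)^(1/8)


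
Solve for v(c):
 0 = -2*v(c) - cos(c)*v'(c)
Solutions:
 v(c) = C1*(sin(c) - 1)/(sin(c) + 1)


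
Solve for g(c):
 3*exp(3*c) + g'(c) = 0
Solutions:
 g(c) = C1 - exp(3*c)


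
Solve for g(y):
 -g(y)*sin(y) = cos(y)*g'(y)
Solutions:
 g(y) = C1*cos(y)


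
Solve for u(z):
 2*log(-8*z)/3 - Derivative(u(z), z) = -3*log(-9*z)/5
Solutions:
 u(z) = C1 + 19*z*log(-z)/15 + z*(-19/15 + log(3)/5 + log(12))


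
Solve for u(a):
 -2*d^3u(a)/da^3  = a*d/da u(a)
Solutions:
 u(a) = C1 + Integral(C2*airyai(-2^(2/3)*a/2) + C3*airybi(-2^(2/3)*a/2), a)


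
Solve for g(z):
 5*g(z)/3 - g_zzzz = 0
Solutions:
 g(z) = C1*exp(-3^(3/4)*5^(1/4)*z/3) + C2*exp(3^(3/4)*5^(1/4)*z/3) + C3*sin(3^(3/4)*5^(1/4)*z/3) + C4*cos(3^(3/4)*5^(1/4)*z/3)


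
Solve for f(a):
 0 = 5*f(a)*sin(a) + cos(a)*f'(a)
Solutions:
 f(a) = C1*cos(a)^5


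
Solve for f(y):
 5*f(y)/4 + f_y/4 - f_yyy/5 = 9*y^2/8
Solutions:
 f(y) = C1*exp(-15^(1/3)*y*(15^(1/3)/(sqrt(2010) + 45)^(1/3) + (sqrt(2010) + 45)^(1/3))/12)*sin(3^(1/6)*5^(1/3)*y*(-3^(2/3)*(sqrt(2010) + 45)^(1/3) + 3*5^(1/3)/(sqrt(2010) + 45)^(1/3))/12) + C2*exp(-15^(1/3)*y*(15^(1/3)/(sqrt(2010) + 45)^(1/3) + (sqrt(2010) + 45)^(1/3))/12)*cos(3^(1/6)*5^(1/3)*y*(-3^(2/3)*(sqrt(2010) + 45)^(1/3) + 3*5^(1/3)/(sqrt(2010) + 45)^(1/3))/12) + C3*exp(15^(1/3)*y*(15^(1/3)/(sqrt(2010) + 45)^(1/3) + (sqrt(2010) + 45)^(1/3))/6) + 9*y^2/10 - 9*y/25 + 9/125


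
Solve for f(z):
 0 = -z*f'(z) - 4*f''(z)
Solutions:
 f(z) = C1 + C2*erf(sqrt(2)*z/4)


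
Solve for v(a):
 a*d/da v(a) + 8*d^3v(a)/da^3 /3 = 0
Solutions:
 v(a) = C1 + Integral(C2*airyai(-3^(1/3)*a/2) + C3*airybi(-3^(1/3)*a/2), a)


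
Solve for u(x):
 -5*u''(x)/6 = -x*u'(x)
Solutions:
 u(x) = C1 + C2*erfi(sqrt(15)*x/5)


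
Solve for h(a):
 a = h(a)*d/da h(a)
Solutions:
 h(a) = -sqrt(C1 + a^2)
 h(a) = sqrt(C1 + a^2)


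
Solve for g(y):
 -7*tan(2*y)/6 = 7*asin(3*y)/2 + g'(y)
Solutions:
 g(y) = C1 - 7*y*asin(3*y)/2 - 7*sqrt(1 - 9*y^2)/6 + 7*log(cos(2*y))/12


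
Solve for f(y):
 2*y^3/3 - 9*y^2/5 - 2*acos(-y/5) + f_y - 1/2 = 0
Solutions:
 f(y) = C1 - y^4/6 + 3*y^3/5 + 2*y*acos(-y/5) + y/2 + 2*sqrt(25 - y^2)


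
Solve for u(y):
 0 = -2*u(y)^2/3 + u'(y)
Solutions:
 u(y) = -3/(C1 + 2*y)


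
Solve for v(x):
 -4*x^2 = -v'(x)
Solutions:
 v(x) = C1 + 4*x^3/3


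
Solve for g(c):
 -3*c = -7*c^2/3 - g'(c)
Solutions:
 g(c) = C1 - 7*c^3/9 + 3*c^2/2


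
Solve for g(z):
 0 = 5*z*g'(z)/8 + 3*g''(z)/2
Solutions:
 g(z) = C1 + C2*erf(sqrt(30)*z/12)


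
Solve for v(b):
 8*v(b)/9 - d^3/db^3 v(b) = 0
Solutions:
 v(b) = C3*exp(2*3^(1/3)*b/3) + (C1*sin(3^(5/6)*b/3) + C2*cos(3^(5/6)*b/3))*exp(-3^(1/3)*b/3)


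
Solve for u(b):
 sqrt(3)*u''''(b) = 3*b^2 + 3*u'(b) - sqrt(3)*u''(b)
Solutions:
 u(b) = C1 + C2*exp(-2^(1/3)*sqrt(3)*b*(-2/(9 + sqrt(85))^(1/3) + 2^(1/3)*(9 + sqrt(85))^(1/3))/12)*sin(2^(1/3)*b*(2/(9 + sqrt(85))^(1/3) + 2^(1/3)*(9 + sqrt(85))^(1/3))/4) + C3*exp(-2^(1/3)*sqrt(3)*b*(-2/(9 + sqrt(85))^(1/3) + 2^(1/3)*(9 + sqrt(85))^(1/3))/12)*cos(2^(1/3)*b*(2/(9 + sqrt(85))^(1/3) + 2^(1/3)*(9 + sqrt(85))^(1/3))/4) + C4*exp(2^(1/3)*sqrt(3)*b*(-2/(9 + sqrt(85))^(1/3) + 2^(1/3)*(9 + sqrt(85))^(1/3))/6) - b^3/3 - sqrt(3)*b^2/3 - 2*b/3


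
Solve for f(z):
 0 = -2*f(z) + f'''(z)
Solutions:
 f(z) = C3*exp(2^(1/3)*z) + (C1*sin(2^(1/3)*sqrt(3)*z/2) + C2*cos(2^(1/3)*sqrt(3)*z/2))*exp(-2^(1/3)*z/2)


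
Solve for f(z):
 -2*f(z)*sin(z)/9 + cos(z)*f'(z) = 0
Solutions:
 f(z) = C1/cos(z)^(2/9)


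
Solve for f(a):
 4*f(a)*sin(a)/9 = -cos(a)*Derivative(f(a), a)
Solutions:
 f(a) = C1*cos(a)^(4/9)


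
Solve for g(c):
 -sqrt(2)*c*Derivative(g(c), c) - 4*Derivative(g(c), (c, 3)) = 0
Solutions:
 g(c) = C1 + Integral(C2*airyai(-sqrt(2)*c/2) + C3*airybi(-sqrt(2)*c/2), c)


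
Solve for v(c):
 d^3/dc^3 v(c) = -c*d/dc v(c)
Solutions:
 v(c) = C1 + Integral(C2*airyai(-c) + C3*airybi(-c), c)


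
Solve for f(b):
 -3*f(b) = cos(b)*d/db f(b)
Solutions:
 f(b) = C1*(sin(b) - 1)^(3/2)/(sin(b) + 1)^(3/2)


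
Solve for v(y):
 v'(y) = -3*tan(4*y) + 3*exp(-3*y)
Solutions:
 v(y) = C1 - 3*log(tan(4*y)^2 + 1)/8 - exp(-3*y)


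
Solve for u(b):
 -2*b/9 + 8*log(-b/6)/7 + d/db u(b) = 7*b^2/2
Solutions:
 u(b) = C1 + 7*b^3/6 + b^2/9 - 8*b*log(-b)/7 + 8*b*(1 + log(6))/7


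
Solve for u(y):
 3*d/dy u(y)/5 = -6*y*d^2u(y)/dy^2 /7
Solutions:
 u(y) = C1 + C2*y^(3/10)


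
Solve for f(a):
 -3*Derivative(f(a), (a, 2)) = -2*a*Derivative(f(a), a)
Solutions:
 f(a) = C1 + C2*erfi(sqrt(3)*a/3)


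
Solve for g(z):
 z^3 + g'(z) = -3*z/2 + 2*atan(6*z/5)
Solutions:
 g(z) = C1 - z^4/4 - 3*z^2/4 + 2*z*atan(6*z/5) - 5*log(36*z^2 + 25)/6


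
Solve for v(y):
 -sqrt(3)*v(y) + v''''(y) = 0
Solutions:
 v(y) = C1*exp(-3^(1/8)*y) + C2*exp(3^(1/8)*y) + C3*sin(3^(1/8)*y) + C4*cos(3^(1/8)*y)


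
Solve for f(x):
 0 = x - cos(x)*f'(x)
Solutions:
 f(x) = C1 + Integral(x/cos(x), x)


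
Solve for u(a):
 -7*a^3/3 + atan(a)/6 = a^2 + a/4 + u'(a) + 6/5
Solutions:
 u(a) = C1 - 7*a^4/12 - a^3/3 - a^2/8 + a*atan(a)/6 - 6*a/5 - log(a^2 + 1)/12


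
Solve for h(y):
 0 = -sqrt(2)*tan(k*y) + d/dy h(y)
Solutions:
 h(y) = C1 + sqrt(2)*Piecewise((-log(cos(k*y))/k, Ne(k, 0)), (0, True))


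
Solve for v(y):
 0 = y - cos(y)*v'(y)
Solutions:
 v(y) = C1 + Integral(y/cos(y), y)


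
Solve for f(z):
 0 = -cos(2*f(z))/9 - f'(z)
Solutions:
 z/9 - log(sin(2*f(z)) - 1)/4 + log(sin(2*f(z)) + 1)/4 = C1


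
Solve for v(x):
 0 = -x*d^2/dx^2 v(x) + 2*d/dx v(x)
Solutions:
 v(x) = C1 + C2*x^3


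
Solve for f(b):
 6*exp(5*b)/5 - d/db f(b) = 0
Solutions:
 f(b) = C1 + 6*exp(5*b)/25


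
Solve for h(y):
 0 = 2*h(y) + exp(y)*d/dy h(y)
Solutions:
 h(y) = C1*exp(2*exp(-y))


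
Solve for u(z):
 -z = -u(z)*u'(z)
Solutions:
 u(z) = -sqrt(C1 + z^2)
 u(z) = sqrt(C1 + z^2)


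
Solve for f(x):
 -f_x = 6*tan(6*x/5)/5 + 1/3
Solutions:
 f(x) = C1 - x/3 + log(cos(6*x/5))


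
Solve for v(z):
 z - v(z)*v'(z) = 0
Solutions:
 v(z) = -sqrt(C1 + z^2)
 v(z) = sqrt(C1 + z^2)


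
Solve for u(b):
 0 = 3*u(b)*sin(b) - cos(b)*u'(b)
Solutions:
 u(b) = C1/cos(b)^3


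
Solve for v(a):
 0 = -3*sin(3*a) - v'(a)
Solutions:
 v(a) = C1 + cos(3*a)


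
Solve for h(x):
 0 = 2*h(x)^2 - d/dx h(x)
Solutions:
 h(x) = -1/(C1 + 2*x)


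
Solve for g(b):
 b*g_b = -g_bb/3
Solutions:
 g(b) = C1 + C2*erf(sqrt(6)*b/2)


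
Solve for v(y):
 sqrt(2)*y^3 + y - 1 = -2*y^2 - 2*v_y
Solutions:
 v(y) = C1 - sqrt(2)*y^4/8 - y^3/3 - y^2/4 + y/2


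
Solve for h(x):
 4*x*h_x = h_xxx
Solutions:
 h(x) = C1 + Integral(C2*airyai(2^(2/3)*x) + C3*airybi(2^(2/3)*x), x)


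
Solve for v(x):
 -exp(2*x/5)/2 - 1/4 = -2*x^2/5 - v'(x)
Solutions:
 v(x) = C1 - 2*x^3/15 + x/4 + 5*exp(2*x/5)/4


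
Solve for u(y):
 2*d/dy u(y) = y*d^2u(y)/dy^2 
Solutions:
 u(y) = C1 + C2*y^3


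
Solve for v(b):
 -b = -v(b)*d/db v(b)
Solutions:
 v(b) = -sqrt(C1 + b^2)
 v(b) = sqrt(C1 + b^2)


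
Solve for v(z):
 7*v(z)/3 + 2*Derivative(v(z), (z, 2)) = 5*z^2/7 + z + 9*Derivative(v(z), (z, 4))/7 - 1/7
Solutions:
 v(z) = C1*exp(-sqrt(21)*z/3) + C2*exp(sqrt(21)*z/3) + C3*sin(sqrt(7)*z/3) + C4*cos(sqrt(7)*z/3) + 15*z^2/49 + 3*z/7 - 201/343


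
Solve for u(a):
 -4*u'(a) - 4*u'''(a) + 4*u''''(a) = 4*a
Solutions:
 u(a) = C1 + C2*exp(a*(-2^(2/3)*(3*sqrt(93) + 29)^(1/3) - 2*2^(1/3)/(3*sqrt(93) + 29)^(1/3) + 4)/12)*sin(2^(1/3)*sqrt(3)*a*(-2^(1/3)*(3*sqrt(93) + 29)^(1/3) + 2/(3*sqrt(93) + 29)^(1/3))/12) + C3*exp(a*(-2^(2/3)*(3*sqrt(93) + 29)^(1/3) - 2*2^(1/3)/(3*sqrt(93) + 29)^(1/3) + 4)/12)*cos(2^(1/3)*sqrt(3)*a*(-2^(1/3)*(3*sqrt(93) + 29)^(1/3) + 2/(3*sqrt(93) + 29)^(1/3))/12) + C4*exp(a*(2*2^(1/3)/(3*sqrt(93) + 29)^(1/3) + 2 + 2^(2/3)*(3*sqrt(93) + 29)^(1/3))/6) - a^2/2


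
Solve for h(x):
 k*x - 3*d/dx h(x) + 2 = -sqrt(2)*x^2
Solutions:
 h(x) = C1 + k*x^2/6 + sqrt(2)*x^3/9 + 2*x/3


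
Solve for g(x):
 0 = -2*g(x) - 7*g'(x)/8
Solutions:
 g(x) = C1*exp(-16*x/7)


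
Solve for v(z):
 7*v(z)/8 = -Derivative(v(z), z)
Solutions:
 v(z) = C1*exp(-7*z/8)


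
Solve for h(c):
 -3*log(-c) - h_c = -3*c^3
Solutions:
 h(c) = C1 + 3*c^4/4 - 3*c*log(-c) + 3*c


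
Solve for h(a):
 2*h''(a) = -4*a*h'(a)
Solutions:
 h(a) = C1 + C2*erf(a)


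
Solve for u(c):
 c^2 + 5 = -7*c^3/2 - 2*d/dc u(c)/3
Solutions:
 u(c) = C1 - 21*c^4/16 - c^3/2 - 15*c/2


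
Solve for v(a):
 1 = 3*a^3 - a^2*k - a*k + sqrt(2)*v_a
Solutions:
 v(a) = C1 - 3*sqrt(2)*a^4/8 + sqrt(2)*a^3*k/6 + sqrt(2)*a^2*k/4 + sqrt(2)*a/2


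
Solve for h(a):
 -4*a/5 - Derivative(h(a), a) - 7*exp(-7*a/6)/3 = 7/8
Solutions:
 h(a) = C1 - 2*a^2/5 - 7*a/8 + 2*exp(-7*a/6)


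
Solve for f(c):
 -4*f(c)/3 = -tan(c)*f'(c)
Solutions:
 f(c) = C1*sin(c)^(4/3)


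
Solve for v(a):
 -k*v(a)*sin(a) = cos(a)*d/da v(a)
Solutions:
 v(a) = C1*exp(k*log(cos(a)))


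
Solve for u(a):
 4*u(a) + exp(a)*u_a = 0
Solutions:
 u(a) = C1*exp(4*exp(-a))


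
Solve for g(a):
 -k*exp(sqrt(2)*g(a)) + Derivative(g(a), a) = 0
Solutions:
 g(a) = sqrt(2)*(2*log(-1/(C1 + a*k)) - log(2))/4


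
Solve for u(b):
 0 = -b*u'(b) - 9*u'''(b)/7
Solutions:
 u(b) = C1 + Integral(C2*airyai(-21^(1/3)*b/3) + C3*airybi(-21^(1/3)*b/3), b)


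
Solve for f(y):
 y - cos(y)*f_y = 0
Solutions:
 f(y) = C1 + Integral(y/cos(y), y)


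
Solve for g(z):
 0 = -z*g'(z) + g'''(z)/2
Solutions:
 g(z) = C1 + Integral(C2*airyai(2^(1/3)*z) + C3*airybi(2^(1/3)*z), z)


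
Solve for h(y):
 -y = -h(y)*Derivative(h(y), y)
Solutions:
 h(y) = -sqrt(C1 + y^2)
 h(y) = sqrt(C1 + y^2)


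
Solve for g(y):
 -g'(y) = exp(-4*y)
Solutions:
 g(y) = C1 + exp(-4*y)/4


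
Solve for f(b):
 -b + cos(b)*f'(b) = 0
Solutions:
 f(b) = C1 + Integral(b/cos(b), b)


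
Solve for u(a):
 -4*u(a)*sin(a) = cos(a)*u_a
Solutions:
 u(a) = C1*cos(a)^4


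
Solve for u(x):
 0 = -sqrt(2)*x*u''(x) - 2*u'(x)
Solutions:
 u(x) = C1 + C2*x^(1 - sqrt(2))


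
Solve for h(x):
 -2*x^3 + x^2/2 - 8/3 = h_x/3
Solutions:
 h(x) = C1 - 3*x^4/2 + x^3/2 - 8*x


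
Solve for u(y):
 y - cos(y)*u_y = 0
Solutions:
 u(y) = C1 + Integral(y/cos(y), y)


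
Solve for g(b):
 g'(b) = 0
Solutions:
 g(b) = C1


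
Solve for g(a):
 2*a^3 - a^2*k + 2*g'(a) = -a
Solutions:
 g(a) = C1 - a^4/4 + a^3*k/6 - a^2/4


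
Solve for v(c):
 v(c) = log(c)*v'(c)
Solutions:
 v(c) = C1*exp(li(c))


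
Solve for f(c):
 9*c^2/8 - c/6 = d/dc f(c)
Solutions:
 f(c) = C1 + 3*c^3/8 - c^2/12


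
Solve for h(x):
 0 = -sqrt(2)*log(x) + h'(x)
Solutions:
 h(x) = C1 + sqrt(2)*x*log(x) - sqrt(2)*x


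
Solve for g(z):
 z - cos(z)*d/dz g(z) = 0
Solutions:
 g(z) = C1 + Integral(z/cos(z), z)


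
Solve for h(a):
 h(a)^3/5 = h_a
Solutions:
 h(a) = -sqrt(10)*sqrt(-1/(C1 + a))/2
 h(a) = sqrt(10)*sqrt(-1/(C1 + a))/2


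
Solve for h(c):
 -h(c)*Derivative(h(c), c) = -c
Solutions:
 h(c) = -sqrt(C1 + c^2)
 h(c) = sqrt(C1 + c^2)


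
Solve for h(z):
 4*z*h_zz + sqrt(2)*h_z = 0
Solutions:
 h(z) = C1 + C2*z^(1 - sqrt(2)/4)


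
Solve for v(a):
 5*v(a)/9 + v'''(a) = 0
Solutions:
 v(a) = C3*exp(-15^(1/3)*a/3) + (C1*sin(3^(5/6)*5^(1/3)*a/6) + C2*cos(3^(5/6)*5^(1/3)*a/6))*exp(15^(1/3)*a/6)


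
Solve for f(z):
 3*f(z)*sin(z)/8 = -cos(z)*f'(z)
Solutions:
 f(z) = C1*cos(z)^(3/8)


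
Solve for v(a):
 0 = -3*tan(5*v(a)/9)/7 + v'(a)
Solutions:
 v(a) = -9*asin(C1*exp(5*a/21))/5 + 9*pi/5
 v(a) = 9*asin(C1*exp(5*a/21))/5


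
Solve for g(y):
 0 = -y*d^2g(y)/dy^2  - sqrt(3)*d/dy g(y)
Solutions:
 g(y) = C1 + C2*y^(1 - sqrt(3))


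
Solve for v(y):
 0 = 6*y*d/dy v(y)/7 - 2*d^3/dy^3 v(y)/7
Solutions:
 v(y) = C1 + Integral(C2*airyai(3^(1/3)*y) + C3*airybi(3^(1/3)*y), y)


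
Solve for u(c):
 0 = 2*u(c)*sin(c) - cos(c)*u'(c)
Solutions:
 u(c) = C1/cos(c)^2


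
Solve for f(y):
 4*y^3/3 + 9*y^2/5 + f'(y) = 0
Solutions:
 f(y) = C1 - y^4/3 - 3*y^3/5


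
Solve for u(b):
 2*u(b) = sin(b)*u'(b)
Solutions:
 u(b) = C1*(cos(b) - 1)/(cos(b) + 1)


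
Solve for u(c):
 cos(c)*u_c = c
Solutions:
 u(c) = C1 + Integral(c/cos(c), c)


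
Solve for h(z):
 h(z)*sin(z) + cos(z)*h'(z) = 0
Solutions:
 h(z) = C1*cos(z)


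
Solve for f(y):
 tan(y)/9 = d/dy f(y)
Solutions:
 f(y) = C1 - log(cos(y))/9


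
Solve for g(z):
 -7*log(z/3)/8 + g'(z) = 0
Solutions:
 g(z) = C1 + 7*z*log(z)/8 - 7*z*log(3)/8 - 7*z/8


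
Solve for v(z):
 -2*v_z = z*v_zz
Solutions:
 v(z) = C1 + C2/z


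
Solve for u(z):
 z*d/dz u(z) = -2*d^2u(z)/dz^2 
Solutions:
 u(z) = C1 + C2*erf(z/2)


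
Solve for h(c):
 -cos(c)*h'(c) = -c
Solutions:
 h(c) = C1 + Integral(c/cos(c), c)


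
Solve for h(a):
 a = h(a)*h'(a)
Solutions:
 h(a) = -sqrt(C1 + a^2)
 h(a) = sqrt(C1 + a^2)


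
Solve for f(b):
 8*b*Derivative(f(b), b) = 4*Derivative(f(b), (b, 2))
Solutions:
 f(b) = C1 + C2*erfi(b)


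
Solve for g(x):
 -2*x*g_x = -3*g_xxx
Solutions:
 g(x) = C1 + Integral(C2*airyai(2^(1/3)*3^(2/3)*x/3) + C3*airybi(2^(1/3)*3^(2/3)*x/3), x)


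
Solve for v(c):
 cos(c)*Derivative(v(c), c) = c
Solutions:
 v(c) = C1 + Integral(c/cos(c), c)


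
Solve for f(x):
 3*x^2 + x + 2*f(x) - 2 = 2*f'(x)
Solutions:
 f(x) = C1*exp(x) - 3*x^2/2 - 7*x/2 - 5/2


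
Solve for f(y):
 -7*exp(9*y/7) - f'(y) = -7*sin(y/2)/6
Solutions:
 f(y) = C1 - 49*exp(9*y/7)/9 - 7*cos(y/2)/3


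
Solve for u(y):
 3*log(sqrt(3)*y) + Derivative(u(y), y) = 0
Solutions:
 u(y) = C1 - 3*y*log(y) - 3*y*log(3)/2 + 3*y


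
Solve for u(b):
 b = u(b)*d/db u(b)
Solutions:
 u(b) = -sqrt(C1 + b^2)
 u(b) = sqrt(C1 + b^2)


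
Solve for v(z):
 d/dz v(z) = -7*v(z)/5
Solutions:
 v(z) = C1*exp(-7*z/5)


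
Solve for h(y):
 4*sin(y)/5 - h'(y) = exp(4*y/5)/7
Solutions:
 h(y) = C1 - 5*exp(4*y/5)/28 - 4*cos(y)/5


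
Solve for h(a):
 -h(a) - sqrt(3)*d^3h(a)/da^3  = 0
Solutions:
 h(a) = C3*exp(-3^(5/6)*a/3) + (C1*sin(3^(1/3)*a/2) + C2*cos(3^(1/3)*a/2))*exp(3^(5/6)*a/6)


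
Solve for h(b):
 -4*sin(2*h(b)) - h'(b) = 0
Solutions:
 h(b) = pi - acos((-C1 - exp(16*b))/(C1 - exp(16*b)))/2
 h(b) = acos((-C1 - exp(16*b))/(C1 - exp(16*b)))/2


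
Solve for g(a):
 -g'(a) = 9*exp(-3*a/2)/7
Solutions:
 g(a) = C1 + 6*exp(-3*a/2)/7


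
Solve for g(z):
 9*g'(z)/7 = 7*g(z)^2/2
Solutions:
 g(z) = -18/(C1 + 49*z)


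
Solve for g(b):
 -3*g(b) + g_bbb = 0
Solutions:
 g(b) = C3*exp(3^(1/3)*b) + (C1*sin(3^(5/6)*b/2) + C2*cos(3^(5/6)*b/2))*exp(-3^(1/3)*b/2)


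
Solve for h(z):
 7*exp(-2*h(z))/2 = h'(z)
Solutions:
 h(z) = log(-sqrt(C1 + 7*z))
 h(z) = log(C1 + 7*z)/2


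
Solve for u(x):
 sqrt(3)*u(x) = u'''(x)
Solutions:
 u(x) = C3*exp(3^(1/6)*x) + (C1*sin(3^(2/3)*x/2) + C2*cos(3^(2/3)*x/2))*exp(-3^(1/6)*x/2)


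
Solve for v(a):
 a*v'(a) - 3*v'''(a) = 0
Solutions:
 v(a) = C1 + Integral(C2*airyai(3^(2/3)*a/3) + C3*airybi(3^(2/3)*a/3), a)


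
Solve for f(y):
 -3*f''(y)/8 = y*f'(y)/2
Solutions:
 f(y) = C1 + C2*erf(sqrt(6)*y/3)


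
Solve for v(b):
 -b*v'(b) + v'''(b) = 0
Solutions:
 v(b) = C1 + Integral(C2*airyai(b) + C3*airybi(b), b)


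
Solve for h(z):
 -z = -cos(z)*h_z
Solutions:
 h(z) = C1 + Integral(z/cos(z), z)


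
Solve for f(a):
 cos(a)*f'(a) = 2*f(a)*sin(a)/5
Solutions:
 f(a) = C1/cos(a)^(2/5)


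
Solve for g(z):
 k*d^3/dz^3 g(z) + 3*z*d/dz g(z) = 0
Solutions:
 g(z) = C1 + Integral(C2*airyai(3^(1/3)*z*(-1/k)^(1/3)) + C3*airybi(3^(1/3)*z*(-1/k)^(1/3)), z)


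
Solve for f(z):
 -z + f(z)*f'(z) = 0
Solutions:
 f(z) = -sqrt(C1 + z^2)
 f(z) = sqrt(C1 + z^2)


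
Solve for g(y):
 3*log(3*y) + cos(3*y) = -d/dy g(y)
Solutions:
 g(y) = C1 - 3*y*log(y) - 3*y*log(3) + 3*y - sin(3*y)/3


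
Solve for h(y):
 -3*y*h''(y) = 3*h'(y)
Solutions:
 h(y) = C1 + C2*log(y)


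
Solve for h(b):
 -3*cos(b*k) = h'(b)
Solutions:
 h(b) = C1 - 3*sin(b*k)/k


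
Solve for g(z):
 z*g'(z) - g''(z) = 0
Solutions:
 g(z) = C1 + C2*erfi(sqrt(2)*z/2)


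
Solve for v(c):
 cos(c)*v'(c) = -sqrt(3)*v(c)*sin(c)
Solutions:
 v(c) = C1*cos(c)^(sqrt(3))


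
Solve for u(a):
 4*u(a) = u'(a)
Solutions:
 u(a) = C1*exp(4*a)


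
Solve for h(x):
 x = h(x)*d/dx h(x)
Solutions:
 h(x) = -sqrt(C1 + x^2)
 h(x) = sqrt(C1 + x^2)


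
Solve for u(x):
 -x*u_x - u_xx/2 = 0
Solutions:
 u(x) = C1 + C2*erf(x)


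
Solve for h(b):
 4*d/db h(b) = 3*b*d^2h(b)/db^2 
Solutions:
 h(b) = C1 + C2*b^(7/3)


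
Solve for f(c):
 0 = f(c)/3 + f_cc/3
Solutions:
 f(c) = C1*sin(c) + C2*cos(c)


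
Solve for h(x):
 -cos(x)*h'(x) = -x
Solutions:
 h(x) = C1 + Integral(x/cos(x), x)


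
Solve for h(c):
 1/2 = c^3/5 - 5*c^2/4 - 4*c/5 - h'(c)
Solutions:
 h(c) = C1 + c^4/20 - 5*c^3/12 - 2*c^2/5 - c/2


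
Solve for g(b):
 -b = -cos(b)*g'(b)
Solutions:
 g(b) = C1 + Integral(b/cos(b), b)


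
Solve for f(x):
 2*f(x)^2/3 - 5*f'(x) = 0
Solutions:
 f(x) = -15/(C1 + 2*x)


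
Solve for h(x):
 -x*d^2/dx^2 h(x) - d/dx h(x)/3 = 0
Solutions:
 h(x) = C1 + C2*x^(2/3)


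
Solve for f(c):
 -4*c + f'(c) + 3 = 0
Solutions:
 f(c) = C1 + 2*c^2 - 3*c


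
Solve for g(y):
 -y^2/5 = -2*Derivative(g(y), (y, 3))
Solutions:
 g(y) = C1 + C2*y + C3*y^2 + y^5/600


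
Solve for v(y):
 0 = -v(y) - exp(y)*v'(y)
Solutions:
 v(y) = C1*exp(exp(-y))


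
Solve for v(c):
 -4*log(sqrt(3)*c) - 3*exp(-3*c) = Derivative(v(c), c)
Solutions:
 v(c) = C1 - 4*c*log(c) + 2*c*(2 - log(3)) + exp(-3*c)


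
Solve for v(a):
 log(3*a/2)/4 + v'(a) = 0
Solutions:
 v(a) = C1 - a*log(a)/4 - a*log(3)/4 + a*log(2)/4 + a/4


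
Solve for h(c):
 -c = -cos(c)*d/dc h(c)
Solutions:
 h(c) = C1 + Integral(c/cos(c), c)


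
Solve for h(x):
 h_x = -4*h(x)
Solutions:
 h(x) = C1*exp(-4*x)


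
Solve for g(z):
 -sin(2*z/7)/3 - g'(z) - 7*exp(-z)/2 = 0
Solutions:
 g(z) = C1 + 7*cos(2*z/7)/6 + 7*exp(-z)/2


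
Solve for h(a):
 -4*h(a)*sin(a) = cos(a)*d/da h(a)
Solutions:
 h(a) = C1*cos(a)^4


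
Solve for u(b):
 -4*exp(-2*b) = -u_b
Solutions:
 u(b) = C1 - 2*exp(-2*b)


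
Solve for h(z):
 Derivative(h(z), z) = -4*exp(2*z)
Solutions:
 h(z) = C1 - 2*exp(2*z)


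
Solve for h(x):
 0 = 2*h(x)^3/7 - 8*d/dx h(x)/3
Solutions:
 h(x) = -sqrt(14)*sqrt(-1/(C1 + 3*x))
 h(x) = sqrt(14)*sqrt(-1/(C1 + 3*x))


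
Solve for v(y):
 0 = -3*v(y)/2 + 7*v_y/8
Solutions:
 v(y) = C1*exp(12*y/7)


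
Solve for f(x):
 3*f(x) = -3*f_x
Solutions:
 f(x) = C1*exp(-x)


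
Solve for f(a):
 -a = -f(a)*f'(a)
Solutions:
 f(a) = -sqrt(C1 + a^2)
 f(a) = sqrt(C1 + a^2)


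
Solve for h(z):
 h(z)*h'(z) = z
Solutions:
 h(z) = -sqrt(C1 + z^2)
 h(z) = sqrt(C1 + z^2)


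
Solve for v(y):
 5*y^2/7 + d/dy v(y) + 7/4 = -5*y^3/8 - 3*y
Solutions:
 v(y) = C1 - 5*y^4/32 - 5*y^3/21 - 3*y^2/2 - 7*y/4


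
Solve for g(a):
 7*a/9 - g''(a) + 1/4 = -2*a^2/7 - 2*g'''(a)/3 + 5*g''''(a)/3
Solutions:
 g(a) = C1 + C2*a + a^4/42 + 73*a^3/378 + 53*a^2/1512 + (C3*sin(sqrt(14)*a/5) + C4*cos(sqrt(14)*a/5))*exp(a/5)


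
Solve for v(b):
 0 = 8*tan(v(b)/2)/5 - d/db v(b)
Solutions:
 v(b) = -2*asin(C1*exp(4*b/5)) + 2*pi
 v(b) = 2*asin(C1*exp(4*b/5))


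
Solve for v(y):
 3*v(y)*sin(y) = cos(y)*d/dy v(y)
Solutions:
 v(y) = C1/cos(y)^3


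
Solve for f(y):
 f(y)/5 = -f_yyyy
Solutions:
 f(y) = (C1*sin(sqrt(2)*5^(3/4)*y/10) + C2*cos(sqrt(2)*5^(3/4)*y/10))*exp(-sqrt(2)*5^(3/4)*y/10) + (C3*sin(sqrt(2)*5^(3/4)*y/10) + C4*cos(sqrt(2)*5^(3/4)*y/10))*exp(sqrt(2)*5^(3/4)*y/10)


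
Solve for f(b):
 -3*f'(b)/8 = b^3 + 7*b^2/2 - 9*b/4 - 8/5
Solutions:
 f(b) = C1 - 2*b^4/3 - 28*b^3/9 + 3*b^2 + 64*b/15


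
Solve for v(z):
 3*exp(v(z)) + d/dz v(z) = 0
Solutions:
 v(z) = log(1/(C1 + 3*z))


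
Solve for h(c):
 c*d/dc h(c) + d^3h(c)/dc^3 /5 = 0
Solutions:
 h(c) = C1 + Integral(C2*airyai(-5^(1/3)*c) + C3*airybi(-5^(1/3)*c), c)


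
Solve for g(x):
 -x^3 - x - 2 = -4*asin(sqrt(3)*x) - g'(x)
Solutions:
 g(x) = C1 + x^4/4 + x^2/2 - 4*x*asin(sqrt(3)*x) + 2*x - 4*sqrt(3)*sqrt(1 - 3*x^2)/3


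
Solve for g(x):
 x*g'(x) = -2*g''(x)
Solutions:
 g(x) = C1 + C2*erf(x/2)


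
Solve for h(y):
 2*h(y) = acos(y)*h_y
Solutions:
 h(y) = C1*exp(2*Integral(1/acos(y), y))


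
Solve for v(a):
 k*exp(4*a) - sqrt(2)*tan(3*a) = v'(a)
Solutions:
 v(a) = C1 + k*exp(4*a)/4 + sqrt(2)*log(cos(3*a))/3


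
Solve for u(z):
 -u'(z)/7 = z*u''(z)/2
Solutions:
 u(z) = C1 + C2*z^(5/7)


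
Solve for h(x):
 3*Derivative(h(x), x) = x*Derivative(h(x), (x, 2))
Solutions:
 h(x) = C1 + C2*x^4


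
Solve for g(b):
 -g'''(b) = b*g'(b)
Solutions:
 g(b) = C1 + Integral(C2*airyai(-b) + C3*airybi(-b), b)


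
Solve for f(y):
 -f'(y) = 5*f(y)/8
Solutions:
 f(y) = C1*exp(-5*y/8)


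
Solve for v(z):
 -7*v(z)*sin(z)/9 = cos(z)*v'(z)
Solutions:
 v(z) = C1*cos(z)^(7/9)


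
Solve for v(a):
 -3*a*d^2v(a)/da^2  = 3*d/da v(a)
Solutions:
 v(a) = C1 + C2*log(a)


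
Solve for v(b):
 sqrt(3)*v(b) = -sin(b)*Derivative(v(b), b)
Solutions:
 v(b) = C1*(cos(b) + 1)^(sqrt(3)/2)/(cos(b) - 1)^(sqrt(3)/2)


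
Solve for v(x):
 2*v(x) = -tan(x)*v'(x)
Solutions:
 v(x) = C1/sin(x)^2


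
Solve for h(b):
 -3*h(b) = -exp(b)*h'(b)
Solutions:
 h(b) = C1*exp(-3*exp(-b))


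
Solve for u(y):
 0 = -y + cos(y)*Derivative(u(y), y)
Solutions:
 u(y) = C1 + Integral(y/cos(y), y)


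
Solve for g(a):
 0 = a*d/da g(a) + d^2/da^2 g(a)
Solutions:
 g(a) = C1 + C2*erf(sqrt(2)*a/2)


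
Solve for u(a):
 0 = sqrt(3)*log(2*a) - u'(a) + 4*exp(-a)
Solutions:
 u(a) = C1 + sqrt(3)*a*log(a) + sqrt(3)*a*(-1 + log(2)) - 4*exp(-a)


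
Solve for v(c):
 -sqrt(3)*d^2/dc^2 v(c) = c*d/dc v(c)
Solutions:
 v(c) = C1 + C2*erf(sqrt(2)*3^(3/4)*c/6)


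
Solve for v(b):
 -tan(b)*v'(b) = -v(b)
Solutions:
 v(b) = C1*sin(b)


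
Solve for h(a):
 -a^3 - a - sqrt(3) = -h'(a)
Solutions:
 h(a) = C1 + a^4/4 + a^2/2 + sqrt(3)*a


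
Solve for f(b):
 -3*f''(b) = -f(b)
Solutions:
 f(b) = C1*exp(-sqrt(3)*b/3) + C2*exp(sqrt(3)*b/3)


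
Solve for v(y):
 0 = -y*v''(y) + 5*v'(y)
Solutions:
 v(y) = C1 + C2*y^6


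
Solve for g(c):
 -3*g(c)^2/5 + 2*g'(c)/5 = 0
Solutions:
 g(c) = -2/(C1 + 3*c)


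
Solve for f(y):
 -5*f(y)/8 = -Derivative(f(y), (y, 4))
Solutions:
 f(y) = C1*exp(-10^(1/4)*y/2) + C2*exp(10^(1/4)*y/2) + C3*sin(10^(1/4)*y/2) + C4*cos(10^(1/4)*y/2)


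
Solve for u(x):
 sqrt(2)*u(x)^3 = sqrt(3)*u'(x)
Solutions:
 u(x) = -sqrt(6)*sqrt(-1/(C1 + sqrt(6)*x))/2
 u(x) = sqrt(6)*sqrt(-1/(C1 + sqrt(6)*x))/2


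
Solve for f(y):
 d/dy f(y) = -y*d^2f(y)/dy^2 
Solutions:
 f(y) = C1 + C2*log(y)


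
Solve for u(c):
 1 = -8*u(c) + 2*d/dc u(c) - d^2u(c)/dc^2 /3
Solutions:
 u(c) = (C1*sin(sqrt(15)*c) + C2*cos(sqrt(15)*c))*exp(3*c) - 1/8


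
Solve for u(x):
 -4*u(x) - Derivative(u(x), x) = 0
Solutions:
 u(x) = C1*exp(-4*x)


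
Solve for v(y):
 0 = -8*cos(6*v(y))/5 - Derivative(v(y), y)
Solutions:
 8*y/5 - log(sin(6*v(y)) - 1)/12 + log(sin(6*v(y)) + 1)/12 = C1


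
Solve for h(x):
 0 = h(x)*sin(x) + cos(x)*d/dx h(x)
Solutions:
 h(x) = C1*cos(x)


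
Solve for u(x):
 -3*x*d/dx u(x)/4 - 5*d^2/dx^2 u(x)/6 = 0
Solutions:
 u(x) = C1 + C2*erf(3*sqrt(5)*x/10)


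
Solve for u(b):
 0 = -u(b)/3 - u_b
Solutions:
 u(b) = C1*exp(-b/3)


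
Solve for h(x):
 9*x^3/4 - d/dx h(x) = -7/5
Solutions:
 h(x) = C1 + 9*x^4/16 + 7*x/5


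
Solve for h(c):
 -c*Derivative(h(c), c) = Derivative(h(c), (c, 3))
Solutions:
 h(c) = C1 + Integral(C2*airyai(-c) + C3*airybi(-c), c)


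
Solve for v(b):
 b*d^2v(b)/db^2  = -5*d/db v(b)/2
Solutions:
 v(b) = C1 + C2/b^(3/2)


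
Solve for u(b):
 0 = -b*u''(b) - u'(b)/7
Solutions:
 u(b) = C1 + C2*b^(6/7)


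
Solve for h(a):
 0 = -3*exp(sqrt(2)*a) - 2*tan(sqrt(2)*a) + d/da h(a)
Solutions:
 h(a) = C1 + 3*sqrt(2)*exp(sqrt(2)*a)/2 - sqrt(2)*log(cos(sqrt(2)*a))


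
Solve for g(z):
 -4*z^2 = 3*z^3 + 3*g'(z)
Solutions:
 g(z) = C1 - z^4/4 - 4*z^3/9


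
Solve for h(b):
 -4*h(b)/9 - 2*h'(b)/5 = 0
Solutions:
 h(b) = C1*exp(-10*b/9)


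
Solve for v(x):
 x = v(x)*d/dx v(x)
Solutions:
 v(x) = -sqrt(C1 + x^2)
 v(x) = sqrt(C1 + x^2)


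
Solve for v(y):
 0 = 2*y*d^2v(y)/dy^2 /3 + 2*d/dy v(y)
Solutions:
 v(y) = C1 + C2/y^2


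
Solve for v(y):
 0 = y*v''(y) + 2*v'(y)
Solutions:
 v(y) = C1 + C2/y


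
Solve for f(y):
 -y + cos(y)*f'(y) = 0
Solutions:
 f(y) = C1 + Integral(y/cos(y), y)


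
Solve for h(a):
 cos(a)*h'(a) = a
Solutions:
 h(a) = C1 + Integral(a/cos(a), a)


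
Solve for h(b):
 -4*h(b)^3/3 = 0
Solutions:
 h(b) = 0


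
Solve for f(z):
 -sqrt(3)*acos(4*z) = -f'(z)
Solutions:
 f(z) = C1 + sqrt(3)*(z*acos(4*z) - sqrt(1 - 16*z^2)/4)


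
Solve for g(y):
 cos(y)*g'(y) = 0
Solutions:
 g(y) = C1


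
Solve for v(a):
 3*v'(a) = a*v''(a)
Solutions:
 v(a) = C1 + C2*a^4


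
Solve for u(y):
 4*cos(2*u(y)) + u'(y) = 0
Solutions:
 u(y) = -asin((C1 + exp(16*y))/(C1 - exp(16*y)))/2 + pi/2
 u(y) = asin((C1 + exp(16*y))/(C1 - exp(16*y)))/2


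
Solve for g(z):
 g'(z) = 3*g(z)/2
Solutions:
 g(z) = C1*exp(3*z/2)


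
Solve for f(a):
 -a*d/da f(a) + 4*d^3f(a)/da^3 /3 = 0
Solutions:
 f(a) = C1 + Integral(C2*airyai(6^(1/3)*a/2) + C3*airybi(6^(1/3)*a/2), a)


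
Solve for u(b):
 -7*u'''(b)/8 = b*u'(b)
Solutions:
 u(b) = C1 + Integral(C2*airyai(-2*7^(2/3)*b/7) + C3*airybi(-2*7^(2/3)*b/7), b)


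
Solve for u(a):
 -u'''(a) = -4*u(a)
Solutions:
 u(a) = C3*exp(2^(2/3)*a) + (C1*sin(2^(2/3)*sqrt(3)*a/2) + C2*cos(2^(2/3)*sqrt(3)*a/2))*exp(-2^(2/3)*a/2)


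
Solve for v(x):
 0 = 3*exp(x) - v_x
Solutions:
 v(x) = C1 + 3*exp(x)


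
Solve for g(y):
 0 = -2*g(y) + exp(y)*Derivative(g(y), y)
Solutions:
 g(y) = C1*exp(-2*exp(-y))


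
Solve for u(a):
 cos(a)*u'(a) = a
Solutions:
 u(a) = C1 + Integral(a/cos(a), a)


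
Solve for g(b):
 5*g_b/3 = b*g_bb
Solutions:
 g(b) = C1 + C2*b^(8/3)


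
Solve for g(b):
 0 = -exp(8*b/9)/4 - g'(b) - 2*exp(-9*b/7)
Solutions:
 g(b) = C1 - 9*exp(8*b/9)/32 + 14*exp(-9*b/7)/9


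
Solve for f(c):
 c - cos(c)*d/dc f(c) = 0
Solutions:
 f(c) = C1 + Integral(c/cos(c), c)


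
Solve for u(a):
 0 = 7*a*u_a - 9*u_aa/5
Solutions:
 u(a) = C1 + C2*erfi(sqrt(70)*a/6)


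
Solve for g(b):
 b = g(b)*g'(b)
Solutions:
 g(b) = -sqrt(C1 + b^2)
 g(b) = sqrt(C1 + b^2)


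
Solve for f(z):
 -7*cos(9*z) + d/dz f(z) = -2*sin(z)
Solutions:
 f(z) = C1 + 7*sin(9*z)/9 + 2*cos(z)


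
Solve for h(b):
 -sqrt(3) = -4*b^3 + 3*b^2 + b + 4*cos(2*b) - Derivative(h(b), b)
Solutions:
 h(b) = C1 - b^4 + b^3 + b^2/2 + sqrt(3)*b + 2*sin(2*b)


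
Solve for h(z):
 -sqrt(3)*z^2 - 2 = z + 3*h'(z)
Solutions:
 h(z) = C1 - sqrt(3)*z^3/9 - z^2/6 - 2*z/3


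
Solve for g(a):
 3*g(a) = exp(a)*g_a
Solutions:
 g(a) = C1*exp(-3*exp(-a))


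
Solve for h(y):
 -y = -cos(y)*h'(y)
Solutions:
 h(y) = C1 + Integral(y/cos(y), y)


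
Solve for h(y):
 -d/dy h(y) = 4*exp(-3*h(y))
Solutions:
 h(y) = log(C1 - 12*y)/3
 h(y) = log((-3^(1/3) - 3^(5/6)*I)*(C1 - 4*y)^(1/3)/2)
 h(y) = log((-3^(1/3) + 3^(5/6)*I)*(C1 - 4*y)^(1/3)/2)


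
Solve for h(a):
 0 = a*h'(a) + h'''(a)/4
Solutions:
 h(a) = C1 + Integral(C2*airyai(-2^(2/3)*a) + C3*airybi(-2^(2/3)*a), a)


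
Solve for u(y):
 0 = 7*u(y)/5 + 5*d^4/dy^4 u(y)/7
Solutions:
 u(y) = (C1*sin(sqrt(70)*y/10) + C2*cos(sqrt(70)*y/10))*exp(-sqrt(70)*y/10) + (C3*sin(sqrt(70)*y/10) + C4*cos(sqrt(70)*y/10))*exp(sqrt(70)*y/10)


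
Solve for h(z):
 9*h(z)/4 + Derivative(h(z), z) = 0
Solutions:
 h(z) = C1*exp(-9*z/4)


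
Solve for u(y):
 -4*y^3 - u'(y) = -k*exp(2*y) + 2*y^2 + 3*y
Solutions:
 u(y) = C1 + k*exp(2*y)/2 - y^4 - 2*y^3/3 - 3*y^2/2


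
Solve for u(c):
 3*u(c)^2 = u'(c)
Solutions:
 u(c) = -1/(C1 + 3*c)


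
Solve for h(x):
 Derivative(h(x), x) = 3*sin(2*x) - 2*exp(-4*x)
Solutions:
 h(x) = C1 - 3*cos(2*x)/2 + exp(-4*x)/2


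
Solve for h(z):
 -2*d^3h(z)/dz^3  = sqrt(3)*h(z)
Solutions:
 h(z) = C3*exp(-2^(2/3)*3^(1/6)*z/2) + (C1*sin(6^(2/3)*z/4) + C2*cos(6^(2/3)*z/4))*exp(2^(2/3)*3^(1/6)*z/4)


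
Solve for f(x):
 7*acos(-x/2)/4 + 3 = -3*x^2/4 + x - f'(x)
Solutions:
 f(x) = C1 - x^3/4 + x^2/2 - 7*x*acos(-x/2)/4 - 3*x - 7*sqrt(4 - x^2)/4


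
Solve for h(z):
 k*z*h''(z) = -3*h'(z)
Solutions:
 h(z) = C1 + z^(((re(k) - 3)*re(k) + im(k)^2)/(re(k)^2 + im(k)^2))*(C2*sin(3*log(z)*Abs(im(k))/(re(k)^2 + im(k)^2)) + C3*cos(3*log(z)*im(k)/(re(k)^2 + im(k)^2)))


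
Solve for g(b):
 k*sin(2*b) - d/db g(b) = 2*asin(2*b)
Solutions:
 g(b) = C1 - 2*b*asin(2*b) - k*cos(2*b)/2 - sqrt(1 - 4*b^2)


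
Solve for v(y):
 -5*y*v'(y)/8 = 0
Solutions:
 v(y) = C1


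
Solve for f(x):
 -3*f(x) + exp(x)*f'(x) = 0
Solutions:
 f(x) = C1*exp(-3*exp(-x))


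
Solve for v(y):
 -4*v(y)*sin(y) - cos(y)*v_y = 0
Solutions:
 v(y) = C1*cos(y)^4


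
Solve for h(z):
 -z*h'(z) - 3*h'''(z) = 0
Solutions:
 h(z) = C1 + Integral(C2*airyai(-3^(2/3)*z/3) + C3*airybi(-3^(2/3)*z/3), z)


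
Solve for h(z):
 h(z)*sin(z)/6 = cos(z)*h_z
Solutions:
 h(z) = C1/cos(z)^(1/6)


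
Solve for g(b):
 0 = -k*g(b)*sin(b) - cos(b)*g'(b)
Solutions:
 g(b) = C1*exp(k*log(cos(b)))
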